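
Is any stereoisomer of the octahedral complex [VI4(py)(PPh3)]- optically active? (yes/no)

no

The six octahedral sites form three mutually perpendicular trans pairs.
Systematic placement gives 2 geometric isomers: py and PPh3 mutually trans; py and PPh3 mutually cis.
Each arrangement has an internal mirror plane or centre of symmetry, so none is chiral.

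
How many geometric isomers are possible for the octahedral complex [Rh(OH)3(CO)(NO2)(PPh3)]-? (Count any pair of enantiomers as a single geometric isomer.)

The six octahedral sites form three mutually perpendicular trans pairs.
Systematic placement gives 4 geometric isomers: OH mer (3 arrangements); OH fac (chiral).

4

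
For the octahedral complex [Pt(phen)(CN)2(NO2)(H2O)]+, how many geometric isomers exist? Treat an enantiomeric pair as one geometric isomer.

The six octahedral sites form three mutually perpendicular trans pairs.
Each phen is bidentate and must span two cis positions.
The distinct arrangements are (4 in all): CN trans; CN cis (3 arrangements, 2 chiral).

4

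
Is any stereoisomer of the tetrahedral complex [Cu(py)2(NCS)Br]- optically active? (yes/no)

no

All four vertices of a tetrahedron are equivalent and mutually adjacent, so cis/trans isomerism cannot arise.
Only one geometric arrangement is possible.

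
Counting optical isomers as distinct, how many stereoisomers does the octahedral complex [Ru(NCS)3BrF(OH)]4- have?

5

The distinct arrangements are (4 in all): NCS mer (3 arrangements); NCS fac (chiral).
One of these lacks any improper symmetry element and so occurs as an enantiomeric pair, giving 4 + 1 = 5 stereoisomers in total.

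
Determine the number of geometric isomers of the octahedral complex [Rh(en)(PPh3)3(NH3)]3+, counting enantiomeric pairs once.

An octahedron has six vertices in three trans pairs; every non-trans pair is cis.
Each en is bidentate and must span two cis positions.
There are 2 geometric isomers: PPh3 fac; PPh3 mer.

2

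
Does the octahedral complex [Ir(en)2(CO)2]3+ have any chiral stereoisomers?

Each en is bidentate and must span two cis positions.
Working through the distinct placements yields 2 geometric isomers: CO trans; CO cis (chiral).
One of these lacks any improper symmetry element and so occurs as an enantiomeric pair, giving 2 + 1 = 3 stereoisomers in total.

yes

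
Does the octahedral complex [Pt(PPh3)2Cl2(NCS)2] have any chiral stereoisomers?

yes

There are 5 geometric isomers: PPh3 trans, Cl trans, NCS trans; PPh3 cis, Cl trans, NCS cis; PPh3 trans, Cl cis, NCS cis; PPh3 cis, Cl cis, NCS cis (chiral); PPh3 cis, Cl cis, NCS trans.
One of these lacks any improper symmetry element and so occurs as an enantiomeric pair, giving 5 + 1 = 6 stereoisomers in total.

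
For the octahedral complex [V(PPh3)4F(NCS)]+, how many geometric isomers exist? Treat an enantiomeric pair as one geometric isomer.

2

The six octahedral sites form three mutually perpendicular trans pairs.
The distinct arrangements are (2 in all): F and NCS mutually trans; F and NCS mutually cis.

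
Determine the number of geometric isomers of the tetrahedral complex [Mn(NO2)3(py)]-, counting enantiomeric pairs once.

In a tetrahedral complex all four positions are equivalent and every pair of ligands is adjacent — there is no cis/trans distinction.
Only one geometric arrangement is possible.

1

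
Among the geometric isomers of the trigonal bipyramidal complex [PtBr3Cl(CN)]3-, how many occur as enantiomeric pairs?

In a trigonal bipyramid the two axial positions differ from the three equatorial ones.
Working through the distinct placements yields 4 geometric isomers: Cl equatorial, CN equatorial; Cl equatorial, CN axial; Cl axial, CN equatorial; Cl axial, CN axial.
Each arrangement has an internal mirror plane or centre of symmetry, so none is chiral.

0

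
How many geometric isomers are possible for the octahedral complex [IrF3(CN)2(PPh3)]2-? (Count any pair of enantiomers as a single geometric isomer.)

3

An octahedron has six vertices in three trans pairs; every non-trans pair is cis.
Working through the distinct placements yields 3 geometric isomers: F mer, CN trans; F fac, CN cis; F mer, CN cis.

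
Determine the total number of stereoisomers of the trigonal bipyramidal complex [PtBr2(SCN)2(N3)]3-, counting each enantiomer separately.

6

In a trigonal bipyramid the two axial positions differ from the three equatorial ones.
Placing the ligands in turn and identifying arrangements related by rotation or reflection leaves 5 distinct geometric isomers.
One of these lacks any improper symmetry element and so occurs as an enantiomeric pair, giving 5 + 1 = 6 stereoisomers in total.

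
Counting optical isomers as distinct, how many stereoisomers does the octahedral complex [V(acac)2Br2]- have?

Each acac is bidentate and must span two cis positions.
There are 2 geometric isomers: Br trans; Br cis (chiral).
One of these lacks any improper symmetry element and so occurs as an enantiomeric pair, giving 2 + 1 = 3 stereoisomers in total.

3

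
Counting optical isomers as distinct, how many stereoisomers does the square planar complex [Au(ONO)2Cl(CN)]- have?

Working through the distinct placements yields 2 geometric isomers: ONO cis; ONO trans.
Each arrangement has an internal mirror plane or centre of symmetry, so none is chiral.

2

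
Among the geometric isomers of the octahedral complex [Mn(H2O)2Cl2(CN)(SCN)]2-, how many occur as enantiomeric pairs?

2

The six octahedral sites form three mutually perpendicular trans pairs.
Working through the distinct placements yields 6 geometric isomers: H2O cis, Cl cis (3 arrangements, 2 chiral); H2O trans, Cl cis; H2O cis, Cl trans; H2O trans, Cl trans.
Of these, 2 lack any improper symmetry element and so occur as enantiomeric pairs, giving 6 + 2 = 8 stereoisomers in total.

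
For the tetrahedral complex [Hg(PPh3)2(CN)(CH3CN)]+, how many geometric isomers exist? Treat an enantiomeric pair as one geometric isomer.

All four vertices of a tetrahedron are equivalent and mutually adjacent, so cis/trans isomerism cannot arise.
Only one geometric arrangement is possible.

1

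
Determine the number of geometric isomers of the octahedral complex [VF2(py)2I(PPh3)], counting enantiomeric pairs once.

There are 6 geometric isomers: F trans, py trans; F trans, py cis; F cis, py trans; F cis, py cis (3 arrangements, 2 chiral).

6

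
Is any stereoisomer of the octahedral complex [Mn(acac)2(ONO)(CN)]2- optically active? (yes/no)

yes

The six octahedral sites form three mutually perpendicular trans pairs.
Each acac is bidentate and must span two cis positions.
There are 2 geometric isomers: ONO and CN mutually trans; ONO and CN mutually cis (chiral).
One of these lacks any improper symmetry element and so occurs as an enantiomeric pair, giving 2 + 1 = 3 stereoisomers in total.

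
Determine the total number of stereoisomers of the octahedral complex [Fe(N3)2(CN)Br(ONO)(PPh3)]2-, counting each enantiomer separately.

An octahedron has six vertices in three trans pairs; every non-trans pair is cis.
Exhaustive case analysis gives 9 geometric isomers.
Of these, 6 lack any improper symmetry element and so occur as enantiomeric pairs, giving 9 + 6 = 15 stereoisomers in total.

15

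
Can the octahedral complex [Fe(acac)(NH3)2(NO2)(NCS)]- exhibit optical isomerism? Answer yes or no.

yes

In an octahedral complex each vertex has one trans partner and four cis neighbours.
Each acac is bidentate and must span two cis positions.
Systematic placement gives 4 geometric isomers: NH3 cis (3 arrangements, 2 chiral); NH3 trans.
Of these, 2 lack any improper symmetry element and so occur as enantiomeric pairs, giving 4 + 2 = 6 stereoisomers in total.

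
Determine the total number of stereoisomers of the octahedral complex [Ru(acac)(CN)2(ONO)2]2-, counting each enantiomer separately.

4

Each acac is bidentate and must span two cis positions.
Systematic placement gives 3 geometric isomers: CN trans, ONO cis; CN cis, ONO cis (chiral); CN cis, ONO trans.
One of these lacks any improper symmetry element and so occurs as an enantiomeric pair, giving 3 + 1 = 4 stereoisomers in total.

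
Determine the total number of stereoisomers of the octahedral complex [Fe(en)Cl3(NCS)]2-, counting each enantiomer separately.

2

In an octahedral complex each vertex has one trans partner and four cis neighbours.
Each en is bidentate and must span two cis positions.
There are 2 geometric isomers: Cl mer; Cl fac.
Each arrangement has an internal mirror plane or centre of symmetry, so none is chiral.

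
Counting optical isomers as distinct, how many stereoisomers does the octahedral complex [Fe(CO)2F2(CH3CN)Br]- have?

The distinct arrangements are (6 in all): CO trans, F trans; CO cis, F cis (3 arrangements, 2 chiral); CO cis, F trans; CO trans, F cis.
Of these, 2 lack any improper symmetry element and so occur as enantiomeric pairs, giving 6 + 2 = 8 stereoisomers in total.

8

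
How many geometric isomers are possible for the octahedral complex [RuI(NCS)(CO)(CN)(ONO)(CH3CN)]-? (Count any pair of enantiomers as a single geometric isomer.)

15

In an octahedral complex each vertex has one trans partner and four cis neighbours.
Systematic enumeration (placing each ligand type in turn and discarding arrangements equivalent by rotation or reflection) gives 15 geometric isomers.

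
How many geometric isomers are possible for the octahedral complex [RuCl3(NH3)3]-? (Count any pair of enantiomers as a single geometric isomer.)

2

In an octahedral complex each vertex has one trans partner and four cis neighbours.
There are 2 geometric isomers: Cl mer; Cl fac.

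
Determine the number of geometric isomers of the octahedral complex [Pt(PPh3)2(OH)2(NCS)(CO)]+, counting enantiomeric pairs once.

6

The six octahedral sites form three mutually perpendicular trans pairs.
Working through the distinct placements yields 6 geometric isomers: PPh3 trans, OH trans; PPh3 cis, OH cis (3 arrangements, 2 chiral); PPh3 trans, OH cis; PPh3 cis, OH trans.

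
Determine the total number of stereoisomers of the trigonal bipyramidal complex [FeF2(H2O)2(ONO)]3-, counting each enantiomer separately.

6

A trigonal bipyramid has two axial and three equatorial sites, which are chemically inequivalent.
Exhaustive case analysis gives 5 geometric isomers.
One of these lacks any improper symmetry element and so occurs as an enantiomeric pair, giving 5 + 1 = 6 stereoisomers in total.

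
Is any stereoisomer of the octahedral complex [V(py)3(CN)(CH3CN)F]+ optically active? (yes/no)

An octahedron has six vertices in three trans pairs; every non-trans pair is cis.
Working through the distinct placements yields 4 geometric isomers: py mer (3 arrangements); py fac (chiral).
One of these lacks any improper symmetry element and so occurs as an enantiomeric pair, giving 4 + 1 = 5 stereoisomers in total.

yes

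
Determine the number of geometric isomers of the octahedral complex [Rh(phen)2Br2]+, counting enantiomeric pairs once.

In an octahedral complex each vertex has one trans partner and four cis neighbours.
Each phen is bidentate and must span two cis positions.
Systematic placement gives 2 geometric isomers: Br trans; Br cis (chiral).

2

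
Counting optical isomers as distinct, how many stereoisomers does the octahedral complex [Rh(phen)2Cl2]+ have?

3

The six octahedral sites form three mutually perpendicular trans pairs.
Each phen is bidentate and must span two cis positions.
The distinct arrangements are (2 in all): Cl trans; Cl cis (chiral).
One of these lacks any improper symmetry element and so occurs as an enantiomeric pair, giving 2 + 1 = 3 stereoisomers in total.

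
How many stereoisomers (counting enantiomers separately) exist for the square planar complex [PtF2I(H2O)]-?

2

In a square planar complex each vertex has one trans partner and two cis neighbours.
Systematic placement gives 2 geometric isomers: F cis; F trans.
Each arrangement has an internal mirror plane or centre of symmetry, so none is chiral.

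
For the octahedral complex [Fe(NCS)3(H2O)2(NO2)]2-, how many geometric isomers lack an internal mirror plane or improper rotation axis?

0

An octahedron has six vertices in three trans pairs; every non-trans pair is cis.
Systematic placement gives 3 geometric isomers: NCS mer, H2O trans; NCS fac, H2O cis; NCS mer, H2O cis.
Each arrangement has an internal mirror plane or centre of symmetry, so none is chiral.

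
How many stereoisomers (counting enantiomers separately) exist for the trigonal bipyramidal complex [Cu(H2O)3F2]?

3

In a trigonal bipyramid the two axial positions differ from the three equatorial ones.
The distinct arrangements are (3 in all): F both axial; F one axial, one equatorial; F both equatorial.
Each arrangement has an internal mirror plane or centre of symmetry, so none is chiral.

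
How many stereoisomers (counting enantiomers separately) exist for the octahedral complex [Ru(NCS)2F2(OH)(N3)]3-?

8

In an octahedral complex each vertex has one trans partner and four cis neighbours.
There are 6 geometric isomers: NCS cis, F trans; NCS trans, F trans; NCS cis, F cis (3 arrangements, 2 chiral); NCS trans, F cis.
Of these, 2 lack any improper symmetry element and so occur as enantiomeric pairs, giving 6 + 2 = 8 stereoisomers in total.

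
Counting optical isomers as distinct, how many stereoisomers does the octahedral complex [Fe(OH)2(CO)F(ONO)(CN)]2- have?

15

An octahedron has six vertices in three trans pairs; every non-trans pair is cis.
Systematic enumeration (placing each ligand type in turn and discarding arrangements equivalent by rotation or reflection) gives 9 geometric isomers.
Of these, 6 lack any improper symmetry element and so occur as enantiomeric pairs, giving 9 + 6 = 15 stereoisomers in total.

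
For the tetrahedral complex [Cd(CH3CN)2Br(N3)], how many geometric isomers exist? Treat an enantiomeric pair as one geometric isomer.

1

In a tetrahedral complex all four positions are equivalent and every pair of ligands is adjacent — there is no cis/trans distinction.
Only one geometric arrangement is possible.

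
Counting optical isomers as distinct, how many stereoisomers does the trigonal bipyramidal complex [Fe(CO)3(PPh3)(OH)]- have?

4

A trigonal bipyramid has two axial and three equatorial sites, which are chemically inequivalent.
There are 4 geometric isomers: PPh3 equatorial, OH equatorial; PPh3 equatorial, OH axial; PPh3 axial, OH equatorial; PPh3 axial, OH axial.
Each arrangement has an internal mirror plane or centre of symmetry, so none is chiral.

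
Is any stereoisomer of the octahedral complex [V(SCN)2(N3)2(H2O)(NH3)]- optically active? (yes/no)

The six octahedral sites form three mutually perpendicular trans pairs.
Systematic placement gives 6 geometric isomers: SCN trans, N3 cis; SCN cis, N3 cis (3 arrangements, 2 chiral); SCN trans, N3 trans; SCN cis, N3 trans.
Of these, 2 lack any improper symmetry element and so occur as enantiomeric pairs, giving 6 + 2 = 8 stereoisomers in total.

yes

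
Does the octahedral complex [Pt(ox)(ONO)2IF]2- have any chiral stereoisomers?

yes

An octahedron has six vertices in three trans pairs; every non-trans pair is cis.
Each ox is bidentate and must span two cis positions.
Working through the distinct placements yields 4 geometric isomers: ONO cis (3 arrangements, 2 chiral); ONO trans.
Of these, 2 lack any improper symmetry element and so occur as enantiomeric pairs, giving 4 + 2 = 6 stereoisomers in total.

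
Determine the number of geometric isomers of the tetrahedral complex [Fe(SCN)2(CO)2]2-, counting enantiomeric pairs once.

1

In a tetrahedral complex all four positions are equivalent and every pair of ligands is adjacent — there is no cis/trans distinction.
Only one geometric arrangement is possible.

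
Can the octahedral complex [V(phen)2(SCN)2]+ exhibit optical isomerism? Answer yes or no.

yes

Each phen is bidentate and must span two cis positions.
There are 2 geometric isomers: SCN trans; SCN cis (chiral).
One of these lacks any improper symmetry element and so occurs as an enantiomeric pair, giving 2 + 1 = 3 stereoisomers in total.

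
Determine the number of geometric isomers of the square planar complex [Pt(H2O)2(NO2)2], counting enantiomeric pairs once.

2

In a square planar complex each vertex has one trans partner and two cis neighbours.
Systematic placement gives 2 geometric isomers: H2O cis; H2O trans.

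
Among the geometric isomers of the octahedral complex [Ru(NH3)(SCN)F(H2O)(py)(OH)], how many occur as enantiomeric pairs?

In an octahedral complex each vertex has one trans partner and four cis neighbours.
Placing the ligands in turn and identifying arrangements related by rotation or reflection leaves 15 distinct geometric isomers.
Of these, 15 lack any improper symmetry element and so occur as enantiomeric pairs, giving 15 + 15 = 30 stereoisomers in total.

15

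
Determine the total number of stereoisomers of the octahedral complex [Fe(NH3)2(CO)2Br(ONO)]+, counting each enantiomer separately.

The distinct arrangements are (6 in all): NH3 cis, CO cis (3 arrangements, 2 chiral); NH3 trans, CO cis; NH3 cis, CO trans; NH3 trans, CO trans.
Of these, 2 lack any improper symmetry element and so occur as enantiomeric pairs, giving 6 + 2 = 8 stereoisomers in total.

8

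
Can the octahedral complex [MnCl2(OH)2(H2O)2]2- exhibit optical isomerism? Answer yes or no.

yes

An octahedron has six vertices in three trans pairs; every non-trans pair is cis.
The distinct arrangements are (5 in all): Cl trans, OH trans, H2O trans; Cl trans, OH cis, H2O cis; Cl cis, OH trans, H2O cis; Cl cis, OH cis, H2O cis (chiral); Cl cis, OH cis, H2O trans.
One of these lacks any improper symmetry element and so occurs as an enantiomeric pair, giving 5 + 1 = 6 stereoisomers in total.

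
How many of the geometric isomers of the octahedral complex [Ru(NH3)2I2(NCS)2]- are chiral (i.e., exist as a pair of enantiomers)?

The six octahedral sites form three mutually perpendicular trans pairs.
The distinct arrangements are (5 in all): NH3 trans, I trans, NCS trans; NH3 cis, I trans, NCS cis; NH3 trans, I cis, NCS cis; NH3 cis, I cis, NCS cis (chiral); NH3 cis, I cis, NCS trans.
One of these lacks any improper symmetry element and so occurs as an enantiomeric pair, giving 5 + 1 = 6 stereoisomers in total.

1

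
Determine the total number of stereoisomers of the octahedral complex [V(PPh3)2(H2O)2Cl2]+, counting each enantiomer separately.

6

The six octahedral sites form three mutually perpendicular trans pairs.
Working through the distinct placements yields 5 geometric isomers: PPh3 trans, H2O trans, Cl trans; PPh3 cis, H2O cis, Cl trans; PPh3 trans, H2O cis, Cl cis; PPh3 cis, H2O cis, Cl cis (chiral); PPh3 cis, H2O trans, Cl cis.
One of these lacks any improper symmetry element and so occurs as an enantiomeric pair, giving 5 + 1 = 6 stereoisomers in total.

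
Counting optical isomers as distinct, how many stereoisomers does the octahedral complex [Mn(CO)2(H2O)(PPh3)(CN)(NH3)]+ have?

15

An octahedron has six vertices in three trans pairs; every non-trans pair is cis.
Exhaustive case analysis gives 9 geometric isomers.
Of these, 6 lack any improper symmetry element and so occur as enantiomeric pairs, giving 9 + 6 = 15 stereoisomers in total.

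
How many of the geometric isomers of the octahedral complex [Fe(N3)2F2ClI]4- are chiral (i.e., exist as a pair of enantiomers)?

2

In an octahedral complex each vertex has one trans partner and four cis neighbours.
There are 6 geometric isomers: N3 trans, F cis; N3 cis, F cis (3 arrangements, 2 chiral); N3 trans, F trans; N3 cis, F trans.
Of these, 2 lack any improper symmetry element and so occur as enantiomeric pairs, giving 6 + 2 = 8 stereoisomers in total.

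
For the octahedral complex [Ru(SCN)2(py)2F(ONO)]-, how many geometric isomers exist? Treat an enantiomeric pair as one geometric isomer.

In an octahedral complex each vertex has one trans partner and four cis neighbours.
Systematic placement gives 6 geometric isomers: SCN trans, py trans; SCN cis, py cis (3 arrangements, 2 chiral); SCN cis, py trans; SCN trans, py cis.

6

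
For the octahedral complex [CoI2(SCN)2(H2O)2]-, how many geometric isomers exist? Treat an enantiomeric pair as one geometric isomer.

5

An octahedron has six vertices in three trans pairs; every non-trans pair is cis.
There are 5 geometric isomers: I trans, SCN trans, H2O trans; I cis, SCN cis, H2O trans; I cis, SCN trans, H2O cis; I cis, SCN cis, H2O cis (chiral); I trans, SCN cis, H2O cis.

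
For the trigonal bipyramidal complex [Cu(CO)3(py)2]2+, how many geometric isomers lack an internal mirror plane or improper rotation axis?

0

A trigonal bipyramid has two axial and three equatorial sites, which are chemically inequivalent.
The distinct arrangements are (3 in all): py both equatorial; py one axial, one equatorial; py both axial.
Each arrangement has an internal mirror plane or centre of symmetry, so none is chiral.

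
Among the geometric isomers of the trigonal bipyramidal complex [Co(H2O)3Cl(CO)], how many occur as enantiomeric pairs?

0

In a trigonal bipyramid the two axial positions differ from the three equatorial ones.
There are 4 geometric isomers: Cl axial, CO axial; Cl equatorial, CO axial; Cl axial, CO equatorial; Cl equatorial, CO equatorial.
Each arrangement has an internal mirror plane or centre of symmetry, so none is chiral.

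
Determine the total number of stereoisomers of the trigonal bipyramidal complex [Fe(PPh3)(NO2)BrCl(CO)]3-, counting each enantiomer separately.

A trigonal bipyramid has two axial and three equatorial sites, which are chemically inequivalent.
Placing the ligands in turn and identifying arrangements related by rotation or reflection leaves 10 distinct geometric isomers.
Of these, 10 lack any improper symmetry element and so occur as enantiomeric pairs, giving 10 + 10 = 20 stereoisomers in total.

20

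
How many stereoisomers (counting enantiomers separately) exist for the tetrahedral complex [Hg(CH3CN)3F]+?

All four vertices of a tetrahedron are equivalent and mutually adjacent, so cis/trans isomerism cannot arise.
Only one geometric arrangement is possible.

1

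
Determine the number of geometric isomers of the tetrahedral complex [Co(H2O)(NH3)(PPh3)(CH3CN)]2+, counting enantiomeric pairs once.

1

In a tetrahedral complex all four positions are equivalent and every pair of ligands is adjacent — there is no cis/trans distinction.
Only one geometric arrangement is possible; it has no improper symmetry element, so it exists as a pair of enantiomers (2 stereoisomers).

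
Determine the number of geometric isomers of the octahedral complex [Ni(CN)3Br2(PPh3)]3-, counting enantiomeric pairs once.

Working through the distinct placements yields 3 geometric isomers: CN mer, Br trans; CN fac, Br cis; CN mer, Br cis.

3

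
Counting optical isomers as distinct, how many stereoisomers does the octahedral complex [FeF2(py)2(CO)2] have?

The distinct arrangements are (5 in all): F trans, py trans, CO trans; F cis, py cis, CO trans; F cis, py trans, CO cis; F cis, py cis, CO cis (chiral); F trans, py cis, CO cis.
One of these lacks any improper symmetry element and so occurs as an enantiomeric pair, giving 5 + 1 = 6 stereoisomers in total.

6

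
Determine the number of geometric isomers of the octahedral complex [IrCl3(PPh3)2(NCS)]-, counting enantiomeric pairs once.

The six octahedral sites form three mutually perpendicular trans pairs.
Systematic placement gives 3 geometric isomers: Cl mer, PPh3 trans; Cl mer, PPh3 cis; Cl fac, PPh3 cis.

3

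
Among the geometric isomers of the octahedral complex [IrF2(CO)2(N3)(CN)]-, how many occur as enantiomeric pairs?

There are 6 geometric isomers: F cis, CO cis (3 arrangements, 2 chiral); F trans, CO cis; F cis, CO trans; F trans, CO trans.
Of these, 2 lack any improper symmetry element and so occur as enantiomeric pairs, giving 6 + 2 = 8 stereoisomers in total.

2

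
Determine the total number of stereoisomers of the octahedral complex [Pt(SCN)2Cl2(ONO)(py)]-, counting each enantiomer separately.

An octahedron has six vertices in three trans pairs; every non-trans pair is cis.
Working through the distinct placements yields 6 geometric isomers: SCN cis, Cl trans; SCN trans, Cl trans; SCN cis, Cl cis (3 arrangements, 2 chiral); SCN trans, Cl cis.
Of these, 2 lack any improper symmetry element and so occur as enantiomeric pairs, giving 6 + 2 = 8 stereoisomers in total.

8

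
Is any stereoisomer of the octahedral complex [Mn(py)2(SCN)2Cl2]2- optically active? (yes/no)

yes

In an octahedral complex each vertex has one trans partner and four cis neighbours.
Systematic placement gives 5 geometric isomers: py trans, SCN trans, Cl trans; py cis, SCN cis, Cl trans; py trans, SCN cis, Cl cis; py cis, SCN cis, Cl cis (chiral); py cis, SCN trans, Cl cis.
One of these lacks any improper symmetry element and so occurs as an enantiomeric pair, giving 5 + 1 = 6 stereoisomers in total.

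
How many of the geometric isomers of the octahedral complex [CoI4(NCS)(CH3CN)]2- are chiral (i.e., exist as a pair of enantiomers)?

An octahedron has six vertices in three trans pairs; every non-trans pair is cis.
There are 2 geometric isomers: NCS and CH3CN mutually cis; NCS and CH3CN mutually trans.
Each arrangement has an internal mirror plane or centre of symmetry, so none is chiral.

0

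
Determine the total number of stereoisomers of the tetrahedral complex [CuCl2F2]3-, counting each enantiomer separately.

1

In a tetrahedral complex all four positions are equivalent and every pair of ligands is adjacent — there is no cis/trans distinction.
Only one geometric arrangement is possible.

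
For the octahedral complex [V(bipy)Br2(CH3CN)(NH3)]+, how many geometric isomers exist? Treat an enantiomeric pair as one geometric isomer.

The six octahedral sites form three mutually perpendicular trans pairs.
Each bipy is bidentate and must span two cis positions.
Working through the distinct placements yields 4 geometric isomers: Br trans; Br cis (3 arrangements, 2 chiral).

4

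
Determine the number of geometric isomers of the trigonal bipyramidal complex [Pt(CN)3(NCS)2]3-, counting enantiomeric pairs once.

3

Systematic placement gives 3 geometric isomers: NCS both equatorial; NCS one axial, one equatorial; NCS both axial.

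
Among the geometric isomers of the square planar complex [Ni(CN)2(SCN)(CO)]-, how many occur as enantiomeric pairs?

0

A square has two trans pairs of vertices; adjacent vertices are cis.
The distinct arrangements are (2 in all): CN cis; CN trans.
Each arrangement has an internal mirror plane or centre of symmetry, so none is chiral.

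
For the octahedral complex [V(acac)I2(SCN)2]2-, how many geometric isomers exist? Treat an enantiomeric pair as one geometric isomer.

An octahedron has six vertices in three trans pairs; every non-trans pair is cis.
Each acac is bidentate and must span two cis positions.
Systematic placement gives 3 geometric isomers: I trans, SCN cis; I cis, SCN cis (chiral); I cis, SCN trans.

3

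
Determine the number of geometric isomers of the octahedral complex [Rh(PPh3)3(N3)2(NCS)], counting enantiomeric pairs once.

The six octahedral sites form three mutually perpendicular trans pairs.
Systematic placement gives 3 geometric isomers: PPh3 mer, N3 trans; PPh3 mer, N3 cis; PPh3 fac, N3 cis.

3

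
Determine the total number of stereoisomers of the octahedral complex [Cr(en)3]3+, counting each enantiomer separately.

2

An octahedron has six vertices in three trans pairs; every non-trans pair is cis.
Each en is bidentate and must span two cis positions.
Only one geometric arrangement is possible; it has no improper symmetry element, so it exists as a pair of enantiomers (2 stereoisomers).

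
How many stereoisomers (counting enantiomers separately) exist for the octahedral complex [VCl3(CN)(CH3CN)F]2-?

An octahedron has six vertices in three trans pairs; every non-trans pair is cis.
Systematic placement gives 4 geometric isomers: Cl mer (3 arrangements); Cl fac (chiral).
One of these lacks any improper symmetry element and so occurs as an enantiomeric pair, giving 4 + 1 = 5 stereoisomers in total.

5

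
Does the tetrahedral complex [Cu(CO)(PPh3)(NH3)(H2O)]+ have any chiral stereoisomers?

yes

In a tetrahedral complex all four positions are equivalent and every pair of ligands is adjacent — there is no cis/trans distinction.
Only one geometric arrangement is possible; it has no improper symmetry element, so it exists as a pair of enantiomers (2 stereoisomers).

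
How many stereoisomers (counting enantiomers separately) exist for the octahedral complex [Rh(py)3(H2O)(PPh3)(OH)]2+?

The six octahedral sites form three mutually perpendicular trans pairs.
Systematic placement gives 4 geometric isomers: py mer (3 arrangements); py fac (chiral).
One of these lacks any improper symmetry element and so occurs as an enantiomeric pair, giving 4 + 1 = 5 stereoisomers in total.

5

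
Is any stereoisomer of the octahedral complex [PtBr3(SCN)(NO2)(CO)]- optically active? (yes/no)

yes

An octahedron has six vertices in three trans pairs; every non-trans pair is cis.
Systematic placement gives 4 geometric isomers: Br mer (3 arrangements); Br fac (chiral).
One of these lacks any improper symmetry element and so occurs as an enantiomeric pair, giving 4 + 1 = 5 stereoisomers in total.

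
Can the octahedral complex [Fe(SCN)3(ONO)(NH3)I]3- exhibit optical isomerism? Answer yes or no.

yes

In an octahedral complex each vertex has one trans partner and four cis neighbours.
There are 4 geometric isomers: SCN mer (3 arrangements); SCN fac (chiral).
One of these lacks any improper symmetry element and so occurs as an enantiomeric pair, giving 4 + 1 = 5 stereoisomers in total.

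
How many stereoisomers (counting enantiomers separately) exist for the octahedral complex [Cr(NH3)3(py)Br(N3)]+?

5

An octahedron has six vertices in three trans pairs; every non-trans pair is cis.
Working through the distinct placements yields 4 geometric isomers: NH3 mer (3 arrangements); NH3 fac (chiral).
One of these lacks any improper symmetry element and so occurs as an enantiomeric pair, giving 4 + 1 = 5 stereoisomers in total.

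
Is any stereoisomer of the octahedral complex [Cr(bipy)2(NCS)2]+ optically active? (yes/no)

yes

Each bipy is bidentate and must span two cis positions.
Working through the distinct placements yields 2 geometric isomers: NCS trans; NCS cis (chiral).
One of these lacks any improper symmetry element and so occurs as an enantiomeric pair, giving 2 + 1 = 3 stereoisomers in total.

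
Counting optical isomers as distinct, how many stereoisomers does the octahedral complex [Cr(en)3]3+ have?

An octahedron has six vertices in three trans pairs; every non-trans pair is cis.
Each en is bidentate and must span two cis positions.
Only one geometric arrangement is possible; it has no improper symmetry element, so it exists as a pair of enantiomers (2 stereoisomers).

2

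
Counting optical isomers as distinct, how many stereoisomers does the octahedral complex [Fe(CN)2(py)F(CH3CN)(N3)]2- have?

The six octahedral sites form three mutually perpendicular trans pairs.
Systematic enumeration (placing each ligand type in turn and discarding arrangements equivalent by rotation or reflection) gives 9 geometric isomers.
Of these, 6 lack any improper symmetry element and so occur as enantiomeric pairs, giving 9 + 6 = 15 stereoisomers in total.

15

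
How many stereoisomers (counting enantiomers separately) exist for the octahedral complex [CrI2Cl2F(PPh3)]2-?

8

In an octahedral complex each vertex has one trans partner and four cis neighbours.
Working through the distinct placements yields 6 geometric isomers: I cis, Cl trans; I trans, Cl trans; I cis, Cl cis (3 arrangements, 2 chiral); I trans, Cl cis.
Of these, 2 lack any improper symmetry element and so occur as enantiomeric pairs, giving 6 + 2 = 8 stereoisomers in total.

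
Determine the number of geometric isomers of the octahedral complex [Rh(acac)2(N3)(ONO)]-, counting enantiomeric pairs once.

2

In an octahedral complex each vertex has one trans partner and four cis neighbours.
Each acac is bidentate and must span two cis positions.
The distinct arrangements are (2 in all): N3 and ONO mutually trans; N3 and ONO mutually cis (chiral).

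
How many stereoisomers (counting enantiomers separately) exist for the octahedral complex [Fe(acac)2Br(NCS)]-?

3

In an octahedral complex each vertex has one trans partner and four cis neighbours.
Each acac is bidentate and must span two cis positions.
Working through the distinct placements yields 2 geometric isomers: Br and NCS mutually trans; Br and NCS mutually cis (chiral).
One of these lacks any improper symmetry element and so occurs as an enantiomeric pair, giving 2 + 1 = 3 stereoisomers in total.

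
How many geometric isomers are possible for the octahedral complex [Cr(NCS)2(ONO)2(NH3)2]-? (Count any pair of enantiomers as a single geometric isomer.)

In an octahedral complex each vertex has one trans partner and four cis neighbours.
Working through the distinct placements yields 5 geometric isomers: NCS trans, ONO trans, NH3 trans; NCS trans, ONO cis, NH3 cis; NCS cis, ONO trans, NH3 cis; NCS cis, ONO cis, NH3 cis (chiral); NCS cis, ONO cis, NH3 trans.

5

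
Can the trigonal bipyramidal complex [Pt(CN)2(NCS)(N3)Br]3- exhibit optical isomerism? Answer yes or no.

In a trigonal bipyramid the two axial positions differ from the three equatorial ones.
Exhaustive case analysis gives 7 geometric isomers.
Of these, 3 lack any improper symmetry element and so occur as enantiomeric pairs, giving 7 + 3 = 10 stereoisomers in total.

yes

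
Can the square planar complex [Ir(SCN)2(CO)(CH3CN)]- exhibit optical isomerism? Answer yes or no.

no

A square has two trans pairs of vertices; adjacent vertices are cis.
Systematic placement gives 2 geometric isomers: SCN cis; SCN trans.
Each arrangement has an internal mirror plane or centre of symmetry, so none is chiral.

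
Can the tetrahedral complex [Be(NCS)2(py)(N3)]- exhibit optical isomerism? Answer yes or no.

no

All four vertices of a tetrahedron are equivalent and mutually adjacent, so cis/trans isomerism cannot arise.
Only one geometric arrangement is possible.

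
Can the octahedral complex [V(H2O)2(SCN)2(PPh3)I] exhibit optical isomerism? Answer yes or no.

yes

An octahedron has six vertices in three trans pairs; every non-trans pair is cis.
There are 6 geometric isomers: H2O trans, SCN trans; H2O trans, SCN cis; H2O cis, SCN trans; H2O cis, SCN cis (3 arrangements, 2 chiral).
Of these, 2 lack any improper symmetry element and so occur as enantiomeric pairs, giving 6 + 2 = 8 stereoisomers in total.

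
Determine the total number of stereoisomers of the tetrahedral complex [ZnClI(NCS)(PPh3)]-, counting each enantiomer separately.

2

In a tetrahedral complex all four positions are equivalent and every pair of ligands is adjacent — there is no cis/trans distinction.
Only one geometric arrangement is possible; it has no improper symmetry element, so it exists as a pair of enantiomers (2 stereoisomers).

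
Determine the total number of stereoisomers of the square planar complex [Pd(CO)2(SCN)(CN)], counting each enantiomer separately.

2

In a square planar complex each vertex has one trans partner and two cis neighbours.
The distinct arrangements are (2 in all): CO cis; CO trans.
Each arrangement has an internal mirror plane or centre of symmetry, so none is chiral.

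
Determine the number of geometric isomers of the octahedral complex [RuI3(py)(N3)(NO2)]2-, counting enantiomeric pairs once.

In an octahedral complex each vertex has one trans partner and four cis neighbours.
Systematic placement gives 4 geometric isomers: I mer (3 arrangements); I fac (chiral).

4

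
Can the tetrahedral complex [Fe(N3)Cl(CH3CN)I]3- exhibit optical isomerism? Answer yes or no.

yes

All four vertices of a tetrahedron are equivalent and mutually adjacent, so cis/trans isomerism cannot arise.
Only one geometric arrangement is possible; it has no improper symmetry element, so it exists as a pair of enantiomers (2 stereoisomers).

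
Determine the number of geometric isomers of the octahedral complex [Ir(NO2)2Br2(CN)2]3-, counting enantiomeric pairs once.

5

An octahedron has six vertices in three trans pairs; every non-trans pair is cis.
Systematic placement gives 5 geometric isomers: NO2 trans, Br trans, CN trans; NO2 cis, Br trans, CN cis; NO2 trans, Br cis, CN cis; NO2 cis, Br cis, CN cis (chiral); NO2 cis, Br cis, CN trans.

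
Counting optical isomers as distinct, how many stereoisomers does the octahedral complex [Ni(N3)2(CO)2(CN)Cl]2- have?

An octahedron has six vertices in three trans pairs; every non-trans pair is cis.
Systematic placement gives 6 geometric isomers: N3 trans, CO cis; N3 cis, CO cis (3 arrangements, 2 chiral); N3 trans, CO trans; N3 cis, CO trans.
Of these, 2 lack any improper symmetry element and so occur as enantiomeric pairs, giving 6 + 2 = 8 stereoisomers in total.

8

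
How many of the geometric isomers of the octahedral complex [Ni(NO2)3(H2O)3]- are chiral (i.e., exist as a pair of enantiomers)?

The six octahedral sites form three mutually perpendicular trans pairs.
Working through the distinct placements yields 2 geometric isomers: NO2 mer; NO2 fac.
Each arrangement has an internal mirror plane or centre of symmetry, so none is chiral.

0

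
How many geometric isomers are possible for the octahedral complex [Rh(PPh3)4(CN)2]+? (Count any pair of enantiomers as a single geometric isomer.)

Working through the distinct placements yields 2 geometric isomers: CN trans; CN cis.

2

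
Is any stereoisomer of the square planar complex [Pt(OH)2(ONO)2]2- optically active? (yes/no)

no

A square has two trans pairs of vertices; adjacent vertices are cis.
Systematic placement gives 2 geometric isomers: OH cis; OH trans.
Each arrangement has an internal mirror plane or centre of symmetry, so none is chiral.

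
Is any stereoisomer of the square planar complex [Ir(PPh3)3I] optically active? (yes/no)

A square has two trans pairs of vertices; adjacent vertices are cis.
Only one geometric arrangement is possible.

no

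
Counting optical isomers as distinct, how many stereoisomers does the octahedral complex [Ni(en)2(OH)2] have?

3

Each en is bidentate and must span two cis positions.
Systematic placement gives 2 geometric isomers: OH trans; OH cis (chiral).
One of these lacks any improper symmetry element and so occurs as an enantiomeric pair, giving 2 + 1 = 3 stereoisomers in total.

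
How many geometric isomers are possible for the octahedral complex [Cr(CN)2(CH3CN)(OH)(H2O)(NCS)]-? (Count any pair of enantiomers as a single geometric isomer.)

9

Systematic enumeration (placing each ligand type in turn and discarding arrangements equivalent by rotation or reflection) gives 9 geometric isomers.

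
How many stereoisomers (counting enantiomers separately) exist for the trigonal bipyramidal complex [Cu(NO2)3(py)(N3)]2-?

4

A trigonal bipyramid has two axial and three equatorial sites, which are chemically inequivalent.
Working through the distinct placements yields 4 geometric isomers: py equatorial, N3 axial; py axial, N3 axial; py equatorial, N3 equatorial; py axial, N3 equatorial.
Each arrangement has an internal mirror plane or centre of symmetry, so none is chiral.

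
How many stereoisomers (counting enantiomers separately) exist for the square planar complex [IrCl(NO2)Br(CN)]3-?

3

In a square planar complex each vertex has one trans partner and two cis neighbours.
Working through the distinct placements yields 3 geometric isomers: (Br/Cl trans, CN/NO2 trans); (Br/NO2 trans, CN/Cl trans); (Br/CN trans, Cl/NO2 trans).
Each arrangement has an internal mirror plane or centre of symmetry, so none is chiral.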